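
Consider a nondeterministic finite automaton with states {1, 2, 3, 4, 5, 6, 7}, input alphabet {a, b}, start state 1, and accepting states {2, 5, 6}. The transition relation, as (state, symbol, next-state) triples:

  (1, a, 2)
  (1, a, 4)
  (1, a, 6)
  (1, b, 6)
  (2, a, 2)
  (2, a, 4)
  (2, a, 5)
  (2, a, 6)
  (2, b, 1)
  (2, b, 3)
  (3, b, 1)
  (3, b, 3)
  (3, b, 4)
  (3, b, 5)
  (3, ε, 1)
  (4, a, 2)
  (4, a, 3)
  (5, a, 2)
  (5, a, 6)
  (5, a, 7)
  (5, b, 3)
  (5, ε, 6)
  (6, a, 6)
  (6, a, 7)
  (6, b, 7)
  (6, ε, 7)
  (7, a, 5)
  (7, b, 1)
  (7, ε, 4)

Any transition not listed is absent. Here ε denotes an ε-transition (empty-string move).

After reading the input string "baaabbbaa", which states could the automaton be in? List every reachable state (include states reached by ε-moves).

{1, 2, 3, 4, 5, 6, 7}

Start in {1}.
Read 'b': {1} → {4, 6, 7}.
Read 'a': {4, 6, 7} → {1, 2, 3, 4, 5, 6, 7}.
Read 'a': {1, 2, 3, 4, 5, 6, 7} → {1, 2, 3, 4, 5, 6, 7}.
Read 'a': {1, 2, 3, 4, 5, 6, 7} → {1, 2, 3, 4, 5, 6, 7}.
Read 'b': {1, 2, 3, 4, 5, 6, 7} → {1, 3, 4, 5, 6, 7}.
Read 'b': {1, 3, 4, 5, 6, 7} → {1, 3, 4, 5, 6, 7}.
Read 'b': {1, 3, 4, 5, 6, 7} → {1, 3, 4, 5, 6, 7}.
Read 'a': {1, 3, 4, 5, 6, 7} → {1, 2, 3, 4, 5, 6, 7}.
Read 'a': {1, 2, 3, 4, 5, 6, 7} → {1, 2, 3, 4, 5, 6, 7}.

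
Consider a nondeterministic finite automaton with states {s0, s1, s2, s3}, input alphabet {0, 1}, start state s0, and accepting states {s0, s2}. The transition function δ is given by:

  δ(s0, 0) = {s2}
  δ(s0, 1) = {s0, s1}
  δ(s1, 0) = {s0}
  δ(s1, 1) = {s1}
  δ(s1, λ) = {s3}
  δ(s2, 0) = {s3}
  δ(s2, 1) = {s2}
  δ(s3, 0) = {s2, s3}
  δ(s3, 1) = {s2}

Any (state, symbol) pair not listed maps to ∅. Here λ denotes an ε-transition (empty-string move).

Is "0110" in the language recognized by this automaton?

Start in {s0}.
Read '0': s0→{s2}; now {s2}.
Read '1': s2→{s2}; now {s2}.
Read '1': s2→{s2}; now {s2}.
Read '0': s2→{s3}; now {s3}.
The final set {s3} contains no accepting state.

No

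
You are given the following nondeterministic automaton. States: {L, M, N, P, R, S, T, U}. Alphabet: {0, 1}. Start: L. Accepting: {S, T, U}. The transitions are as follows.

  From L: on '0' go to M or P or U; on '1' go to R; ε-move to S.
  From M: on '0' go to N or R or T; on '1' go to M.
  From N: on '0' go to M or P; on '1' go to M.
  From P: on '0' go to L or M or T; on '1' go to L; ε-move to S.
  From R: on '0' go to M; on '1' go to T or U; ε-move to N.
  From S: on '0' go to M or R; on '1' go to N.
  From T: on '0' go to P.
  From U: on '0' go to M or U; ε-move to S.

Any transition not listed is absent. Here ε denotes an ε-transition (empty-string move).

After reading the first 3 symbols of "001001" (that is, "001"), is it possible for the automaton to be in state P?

No

Start: ε-closure({L}) = {L, S}.
Read '0': {L, S} → {M, N, P, R, S, U}.
Read '0': {M, N, P, R, S, U} → {L, M, N, P, R, S, T, U}.
Read '1': {L, M, N, P, R, S, T, U} → {L, M, N, R, S, T, U}.
State P is not in {L, M, N, R, S, T, U}.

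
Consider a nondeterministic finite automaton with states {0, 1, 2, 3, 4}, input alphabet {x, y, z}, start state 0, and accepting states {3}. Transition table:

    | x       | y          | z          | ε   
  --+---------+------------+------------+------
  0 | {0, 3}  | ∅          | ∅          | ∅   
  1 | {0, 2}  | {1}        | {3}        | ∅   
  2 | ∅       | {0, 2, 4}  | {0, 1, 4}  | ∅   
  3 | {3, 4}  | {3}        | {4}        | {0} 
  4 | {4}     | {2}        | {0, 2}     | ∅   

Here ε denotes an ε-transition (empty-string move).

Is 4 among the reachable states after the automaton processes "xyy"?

No

Start in {0}.
Read 'x': 0→{0, 3}; now {0, 3}.
Read 'y': 0→∅, 3→{3}; union {3}; ε-closure = {0, 3}.
Read 'y': 0→∅, 3→{3}; union {3}; ε-closure = {0, 3}.
State 4 is not in {0, 3}.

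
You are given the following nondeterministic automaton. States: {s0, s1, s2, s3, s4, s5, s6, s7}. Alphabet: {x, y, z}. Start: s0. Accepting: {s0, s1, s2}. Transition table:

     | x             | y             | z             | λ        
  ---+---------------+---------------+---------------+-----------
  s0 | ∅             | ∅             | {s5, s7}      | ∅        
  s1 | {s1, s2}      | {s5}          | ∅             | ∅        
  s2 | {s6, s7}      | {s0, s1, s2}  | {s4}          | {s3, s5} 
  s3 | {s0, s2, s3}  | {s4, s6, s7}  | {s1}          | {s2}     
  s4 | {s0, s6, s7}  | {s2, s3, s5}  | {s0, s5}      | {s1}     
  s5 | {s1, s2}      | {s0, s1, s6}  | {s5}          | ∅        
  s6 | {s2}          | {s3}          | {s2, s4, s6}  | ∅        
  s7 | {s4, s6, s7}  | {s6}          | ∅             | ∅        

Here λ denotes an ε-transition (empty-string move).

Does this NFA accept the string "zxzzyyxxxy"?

Yes

Start in {s0}.
Read 'z': s0→{s5, s7}; now {s5, s7}.
Read 'x': s5→{s1, s2}, s7→{s4, s6, s7}; union {s1, s2, s4, s6, s7}; ε-closure = {s1, s2, s3, s4, s5, s6, s7}.
Read 'z': s1→∅, s2→{s4}, s3→{s1}, s4→{s0, s5}, s5→{s5}, s6→{s2, s4, s6}, s7→∅; union {s0, s1, s2, s4, s5, s6}; ε-closure = {s0, s1, s2, s3, s4, s5, s6}.
Read 'z': s0→{s5, s7}, s1→∅, s2→{s4}, s3→{s1}, s4→{s0, s5}, s5→{s5}, s6→{s2, s4, s6}; union {s0, s1, s2, s4, s5, s6, s7}; ε-closure = {s0, s1, s2, s3, s4, s5, s6, s7}.
Read 'y': s0→∅, s1→{s5}, s2→{s0, s1, s2}, s3→{s4, s6, s7}, s4→{s2, s3, s5}, s5→{s0, s1, s6}, s6→{s3}, s7→{s6}; now {s0, s1, s2, s3, s4, s5, s6, s7}.
Read 'y': s0→∅, s1→{s5}, s2→{s0, s1, s2}, s3→{s4, s6, s7}, s4→{s2, s3, s5}, s5→{s0, s1, s6}, s6→{s3}, s7→{s6}; now {s0, s1, s2, s3, s4, s5, s6, s7}.
Read 'x': s0→∅, s1→{s1, s2}, s2→{s6, s7}, s3→{s0, s2, s3}, s4→{s0, s6, s7}, s5→{s1, s2}, s6→{s2}, s7→{s4, s6, s7}; union {s0, s1, s2, s3, s4, s6, s7}; ε-closure = {s0, s1, s2, s3, s4, s5, s6, s7}.
Read 'x': s0→∅, s1→{s1, s2}, s2→{s6, s7}, s3→{s0, s2, s3}, s4→{s0, s6, s7}, s5→{s1, s2}, s6→{s2}, s7→{s4, s6, s7}; union {s0, s1, s2, s3, s4, s6, s7}; ε-closure = {s0, s1, s2, s3, s4, s5, s6, s7}.
Read 'x': s0→∅, s1→{s1, s2}, s2→{s6, s7}, s3→{s0, s2, s3}, s4→{s0, s6, s7}, s5→{s1, s2}, s6→{s2}, s7→{s4, s6, s7}; union {s0, s1, s2, s3, s4, s6, s7}; ε-closure = {s0, s1, s2, s3, s4, s5, s6, s7}.
Read 'y': s0→∅, s1→{s5}, s2→{s0, s1, s2}, s3→{s4, s6, s7}, s4→{s2, s3, s5}, s5→{s0, s1, s6}, s6→{s3}, s7→{s6}; now {s0, s1, s2, s3, s4, s5, s6, s7}.
The final set {s0, s1, s2, s3, s4, s5, s6, s7} contains the accepting states s0, s1, s2.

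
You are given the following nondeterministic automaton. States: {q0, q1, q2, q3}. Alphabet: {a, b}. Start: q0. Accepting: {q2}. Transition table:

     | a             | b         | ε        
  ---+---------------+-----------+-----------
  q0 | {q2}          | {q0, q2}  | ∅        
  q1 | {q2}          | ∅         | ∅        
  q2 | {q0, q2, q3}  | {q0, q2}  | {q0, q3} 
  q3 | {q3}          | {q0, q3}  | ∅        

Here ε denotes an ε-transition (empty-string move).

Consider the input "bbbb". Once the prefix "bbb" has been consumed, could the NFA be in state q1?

No

Start in {q0}.
Read 'b': {q0} → {q0, q2, q3}.
Read 'b': {q0, q2, q3} → {q0, q2, q3}.
Read 'b': {q0, q2, q3} → {q0, q2, q3}.
State q1 is not in {q0, q2, q3}.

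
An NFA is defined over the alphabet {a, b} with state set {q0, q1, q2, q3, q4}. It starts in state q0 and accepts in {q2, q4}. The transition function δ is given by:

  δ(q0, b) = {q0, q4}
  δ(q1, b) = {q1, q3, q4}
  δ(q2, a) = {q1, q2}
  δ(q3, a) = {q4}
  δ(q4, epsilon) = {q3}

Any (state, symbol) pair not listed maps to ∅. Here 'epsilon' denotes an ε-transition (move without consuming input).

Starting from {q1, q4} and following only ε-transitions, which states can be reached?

Begin with {q1, q4}.
ε-move q4 → q3; add q3.

{q1, q3, q4}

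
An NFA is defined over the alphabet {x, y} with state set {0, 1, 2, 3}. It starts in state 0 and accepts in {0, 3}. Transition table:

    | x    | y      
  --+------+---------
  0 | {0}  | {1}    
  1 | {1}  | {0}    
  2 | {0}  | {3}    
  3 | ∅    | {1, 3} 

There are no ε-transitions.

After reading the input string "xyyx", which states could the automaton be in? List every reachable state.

{0}

Start in {0}.
Read 'x': {0} → {0}.
Read 'y': {0} → {1}.
Read 'y': {1} → {0}.
Read 'x': {0} → {0}.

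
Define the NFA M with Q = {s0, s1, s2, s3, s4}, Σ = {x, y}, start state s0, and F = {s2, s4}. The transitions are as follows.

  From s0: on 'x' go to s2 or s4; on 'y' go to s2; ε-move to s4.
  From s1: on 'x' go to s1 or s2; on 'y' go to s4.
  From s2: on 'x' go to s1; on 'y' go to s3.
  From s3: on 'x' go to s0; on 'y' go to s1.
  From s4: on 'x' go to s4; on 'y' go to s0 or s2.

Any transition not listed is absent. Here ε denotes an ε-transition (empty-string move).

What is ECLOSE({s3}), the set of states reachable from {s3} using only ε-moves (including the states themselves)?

Begin with {s3}.
No ε-moves leave this set, so the closure equals the set itself.

{s3}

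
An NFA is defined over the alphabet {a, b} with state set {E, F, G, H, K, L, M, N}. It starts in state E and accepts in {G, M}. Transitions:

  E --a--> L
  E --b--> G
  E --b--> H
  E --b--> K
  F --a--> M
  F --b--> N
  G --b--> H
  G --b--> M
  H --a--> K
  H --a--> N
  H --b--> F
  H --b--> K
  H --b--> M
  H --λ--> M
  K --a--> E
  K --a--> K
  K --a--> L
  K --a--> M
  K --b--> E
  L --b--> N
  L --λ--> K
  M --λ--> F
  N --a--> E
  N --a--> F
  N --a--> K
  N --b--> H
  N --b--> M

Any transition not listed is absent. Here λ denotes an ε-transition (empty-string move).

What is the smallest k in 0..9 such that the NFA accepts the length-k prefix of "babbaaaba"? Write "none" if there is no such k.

Start in {E}.
Read 'b': {E} → {F, G, H, K, M}.
None of the earlier sets intersect F, but {F, G, H, K, M} does.

1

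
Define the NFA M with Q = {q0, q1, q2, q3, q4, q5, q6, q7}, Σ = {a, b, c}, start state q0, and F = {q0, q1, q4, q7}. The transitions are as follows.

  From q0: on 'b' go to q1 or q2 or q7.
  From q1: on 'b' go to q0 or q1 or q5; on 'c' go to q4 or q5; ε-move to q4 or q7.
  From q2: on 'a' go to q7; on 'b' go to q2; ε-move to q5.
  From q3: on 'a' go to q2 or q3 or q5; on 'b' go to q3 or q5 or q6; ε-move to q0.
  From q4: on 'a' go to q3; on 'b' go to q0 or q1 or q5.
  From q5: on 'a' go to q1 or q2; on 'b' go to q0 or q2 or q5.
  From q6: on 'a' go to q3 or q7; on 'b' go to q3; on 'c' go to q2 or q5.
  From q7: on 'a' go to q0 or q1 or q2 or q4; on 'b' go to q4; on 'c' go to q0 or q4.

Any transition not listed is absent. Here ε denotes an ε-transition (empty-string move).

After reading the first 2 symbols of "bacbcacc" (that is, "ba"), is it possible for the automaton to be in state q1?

Yes

Start in {q0}.
Read 'b': q0→{q1, q2, q7}; union {q1, q2, q7}; ε-closure = {q1, q2, q4, q5, q7}.
Read 'a': q1→∅, q2→{q7}, q4→{q3}, q5→{q1, q2}, q7→{q0, q1, q2, q4}; union {q0, q1, q2, q3, q4, q7}; ε-closure = {q0, q1, q2, q3, q4, q5, q7}.
State q1 is in {q0, q1, q2, q3, q4, q5, q7}.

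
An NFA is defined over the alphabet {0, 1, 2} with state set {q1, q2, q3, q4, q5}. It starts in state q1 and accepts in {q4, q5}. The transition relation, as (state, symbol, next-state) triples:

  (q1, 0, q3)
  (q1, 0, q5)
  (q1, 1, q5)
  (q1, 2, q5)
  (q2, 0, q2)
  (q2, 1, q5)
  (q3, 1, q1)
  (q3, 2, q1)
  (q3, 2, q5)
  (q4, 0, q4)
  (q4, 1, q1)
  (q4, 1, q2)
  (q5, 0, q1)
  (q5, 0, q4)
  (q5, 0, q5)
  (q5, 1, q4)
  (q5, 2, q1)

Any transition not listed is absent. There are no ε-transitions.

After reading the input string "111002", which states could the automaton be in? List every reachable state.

Start in {q1}.
Read '1': q1→{q5}; now {q5}.
Read '1': q5→{q4}; now {q4}.
Read '1': q4→{q1, q2}; now {q1, q2}.
Read '0': q1→{q3, q5}, q2→{q2}; now {q2, q3, q5}.
Read '0': q2→{q2}, q3→∅, q5→{q1, q4, q5}; now {q1, q2, q4, q5}.
Read '2': q1→{q5}, q2→∅, q4→∅, q5→{q1}; now {q1, q5}.

{q1, q5}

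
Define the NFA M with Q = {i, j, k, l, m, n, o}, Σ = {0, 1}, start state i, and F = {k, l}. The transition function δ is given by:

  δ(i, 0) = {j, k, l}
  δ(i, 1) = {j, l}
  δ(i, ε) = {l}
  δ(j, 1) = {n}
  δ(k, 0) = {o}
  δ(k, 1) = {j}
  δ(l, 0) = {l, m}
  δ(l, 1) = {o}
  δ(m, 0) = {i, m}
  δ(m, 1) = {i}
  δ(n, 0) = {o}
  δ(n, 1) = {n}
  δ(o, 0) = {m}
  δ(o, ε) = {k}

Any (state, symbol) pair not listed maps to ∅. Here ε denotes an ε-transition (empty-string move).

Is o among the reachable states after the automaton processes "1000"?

Yes

Start: ε-closure({i}) = {i, l}.
Read '1': {i, l} → {j, k, l, o}.
Read '0': {j, k, l, o} → {k, l, m, o}.
Read '0': {k, l, m, o} → {i, k, l, m, o}.
Read '0': {i, k, l, m, o} → {i, j, k, l, m, o}.
State o is in {i, j, k, l, m, o}.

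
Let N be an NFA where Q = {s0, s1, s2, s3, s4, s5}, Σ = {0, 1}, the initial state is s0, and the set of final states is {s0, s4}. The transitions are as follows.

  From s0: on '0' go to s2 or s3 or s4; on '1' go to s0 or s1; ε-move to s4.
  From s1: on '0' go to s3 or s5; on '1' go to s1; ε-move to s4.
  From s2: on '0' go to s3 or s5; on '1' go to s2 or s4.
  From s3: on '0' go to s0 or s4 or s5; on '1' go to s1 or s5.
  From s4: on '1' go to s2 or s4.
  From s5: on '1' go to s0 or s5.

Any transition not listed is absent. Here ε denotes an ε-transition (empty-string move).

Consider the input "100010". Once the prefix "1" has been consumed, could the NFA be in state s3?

Start: ε-closure({s0}) = {s0, s4}.
Read '1': s0→{s0, s1}, s4→{s2, s4}; now {s0, s1, s2, s4}.
State s3 is not in {s0, s1, s2, s4}.

No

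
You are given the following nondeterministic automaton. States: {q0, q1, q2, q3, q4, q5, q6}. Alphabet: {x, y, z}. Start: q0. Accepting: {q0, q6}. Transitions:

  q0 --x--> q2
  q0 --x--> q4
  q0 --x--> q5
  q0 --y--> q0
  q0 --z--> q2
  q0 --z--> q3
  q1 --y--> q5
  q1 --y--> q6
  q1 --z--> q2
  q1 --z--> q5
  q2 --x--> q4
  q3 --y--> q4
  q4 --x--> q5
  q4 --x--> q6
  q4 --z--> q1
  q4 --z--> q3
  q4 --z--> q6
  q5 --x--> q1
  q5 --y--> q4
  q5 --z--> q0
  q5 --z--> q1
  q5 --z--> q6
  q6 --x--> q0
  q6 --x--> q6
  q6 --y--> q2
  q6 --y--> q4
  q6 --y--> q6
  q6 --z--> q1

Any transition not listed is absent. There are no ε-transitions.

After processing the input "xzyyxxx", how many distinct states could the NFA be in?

6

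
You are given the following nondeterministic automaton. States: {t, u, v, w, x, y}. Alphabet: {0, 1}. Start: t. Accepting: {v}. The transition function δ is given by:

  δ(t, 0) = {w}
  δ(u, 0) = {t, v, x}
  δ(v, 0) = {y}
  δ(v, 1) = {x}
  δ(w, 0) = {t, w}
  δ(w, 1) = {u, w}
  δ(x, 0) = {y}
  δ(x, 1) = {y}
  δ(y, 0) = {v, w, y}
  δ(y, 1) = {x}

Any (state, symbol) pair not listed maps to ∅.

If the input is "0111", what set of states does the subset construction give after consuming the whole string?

Start in {t}.
Read '0': {t} → {w}.
Read '1': {w} → {u, w}.
Read '1': {u, w} → {u, w}.
Read '1': {u, w} → {u, w}.

{u, w}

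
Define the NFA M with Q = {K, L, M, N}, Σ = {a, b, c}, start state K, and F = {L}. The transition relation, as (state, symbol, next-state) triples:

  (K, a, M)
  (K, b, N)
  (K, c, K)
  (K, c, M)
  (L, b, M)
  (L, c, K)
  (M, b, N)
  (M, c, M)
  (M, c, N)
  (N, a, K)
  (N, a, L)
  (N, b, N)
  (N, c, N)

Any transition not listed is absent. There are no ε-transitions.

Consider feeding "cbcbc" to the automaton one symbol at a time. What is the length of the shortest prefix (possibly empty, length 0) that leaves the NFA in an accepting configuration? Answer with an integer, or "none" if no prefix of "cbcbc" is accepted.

none

Start in {K}.
Read 'c': {K} → {K, M}.
Read 'b': {K, M} → {N}.
Read 'c': {N} → {N}.
Read 'b': {N} → {N}.
Read 'c': {N} → {N}.
No reachable set along the way intersects F.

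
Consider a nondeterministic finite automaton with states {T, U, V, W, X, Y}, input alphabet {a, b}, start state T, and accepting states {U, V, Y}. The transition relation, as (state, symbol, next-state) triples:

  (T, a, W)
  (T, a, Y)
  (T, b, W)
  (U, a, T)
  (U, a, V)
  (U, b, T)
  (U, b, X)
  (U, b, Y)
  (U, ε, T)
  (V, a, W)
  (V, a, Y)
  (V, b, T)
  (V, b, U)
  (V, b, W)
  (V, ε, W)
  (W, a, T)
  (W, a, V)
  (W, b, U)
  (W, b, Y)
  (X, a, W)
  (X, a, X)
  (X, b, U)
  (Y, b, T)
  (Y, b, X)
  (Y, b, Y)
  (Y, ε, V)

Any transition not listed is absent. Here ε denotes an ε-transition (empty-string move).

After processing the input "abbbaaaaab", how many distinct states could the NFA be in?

6

Start in {T}.
Read 'a': {T} → {V, W, Y}.
Read 'b': {V, W, Y} → {T, U, V, W, X, Y}.
Read 'b': {T, U, V, W, X, Y} → {T, U, V, W, X, Y}.
Read 'b': {T, U, V, W, X, Y} → {T, U, V, W, X, Y}.
Read 'a': {T, U, V, W, X, Y} → {T, V, W, X, Y}.
Read 'a': {T, V, W, X, Y} → {T, V, W, X, Y}.
Read 'a': {T, V, W, X, Y} → {T, V, W, X, Y}.
Read 'a': {T, V, W, X, Y} → {T, V, W, X, Y}.
Read 'a': {T, V, W, X, Y} → {T, V, W, X, Y}.
Read 'b': {T, V, W, X, Y} → {T, U, V, W, X, Y}.
That set has 6 states.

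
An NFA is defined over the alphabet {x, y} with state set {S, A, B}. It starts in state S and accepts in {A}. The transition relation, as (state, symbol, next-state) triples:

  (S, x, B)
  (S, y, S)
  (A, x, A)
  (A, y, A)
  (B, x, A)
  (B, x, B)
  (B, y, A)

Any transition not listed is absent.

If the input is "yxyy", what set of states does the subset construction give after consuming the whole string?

{A}

Start in {S}.
Read 'y': S→{S}; now {S}.
Read 'x': S→{B}; now {B}.
Read 'y': B→{A}; now {A}.
Read 'y': A→{A}; now {A}.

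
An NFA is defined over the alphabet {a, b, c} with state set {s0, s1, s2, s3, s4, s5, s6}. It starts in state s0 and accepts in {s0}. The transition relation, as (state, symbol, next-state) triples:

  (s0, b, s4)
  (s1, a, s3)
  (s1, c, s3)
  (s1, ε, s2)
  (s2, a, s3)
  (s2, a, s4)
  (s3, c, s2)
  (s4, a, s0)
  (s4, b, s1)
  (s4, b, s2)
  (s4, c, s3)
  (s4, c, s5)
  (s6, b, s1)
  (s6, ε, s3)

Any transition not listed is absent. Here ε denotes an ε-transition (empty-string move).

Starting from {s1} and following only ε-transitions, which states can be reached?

Begin with {s1}.
ε-move s1 → s2; add s2.

{s1, s2}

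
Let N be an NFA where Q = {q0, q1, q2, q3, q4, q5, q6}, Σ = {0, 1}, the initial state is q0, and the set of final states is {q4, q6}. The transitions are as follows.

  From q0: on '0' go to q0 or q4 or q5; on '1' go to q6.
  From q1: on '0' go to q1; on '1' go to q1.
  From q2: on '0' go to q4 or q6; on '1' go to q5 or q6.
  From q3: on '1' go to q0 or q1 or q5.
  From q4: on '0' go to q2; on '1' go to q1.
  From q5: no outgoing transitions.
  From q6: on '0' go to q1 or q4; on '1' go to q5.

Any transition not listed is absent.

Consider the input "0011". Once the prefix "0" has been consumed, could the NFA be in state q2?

No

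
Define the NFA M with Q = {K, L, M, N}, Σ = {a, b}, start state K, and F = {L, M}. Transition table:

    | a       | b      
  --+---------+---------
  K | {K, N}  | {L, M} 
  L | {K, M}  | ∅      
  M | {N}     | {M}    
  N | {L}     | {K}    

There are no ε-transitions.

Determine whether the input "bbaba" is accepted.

Start in {K}.
Read 'b': {K} → {L, M}.
Read 'b': {L, M} → {M}.
Read 'a': {M} → {N}.
Read 'b': {N} → {K}.
Read 'a': {K} → {K, N}.
The final set {K, N} contains no accepting state.

No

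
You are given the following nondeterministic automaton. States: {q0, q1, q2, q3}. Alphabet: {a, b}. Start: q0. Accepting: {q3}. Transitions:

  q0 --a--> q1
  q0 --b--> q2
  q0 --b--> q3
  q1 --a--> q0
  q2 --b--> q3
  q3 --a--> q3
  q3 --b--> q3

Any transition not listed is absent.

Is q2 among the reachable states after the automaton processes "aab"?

Start in {q0}.
Read 'a': {q0} → {q1}.
Read 'a': {q1} → {q0}.
Read 'b': {q0} → {q2, q3}.
State q2 is in {q2, q3}.

Yes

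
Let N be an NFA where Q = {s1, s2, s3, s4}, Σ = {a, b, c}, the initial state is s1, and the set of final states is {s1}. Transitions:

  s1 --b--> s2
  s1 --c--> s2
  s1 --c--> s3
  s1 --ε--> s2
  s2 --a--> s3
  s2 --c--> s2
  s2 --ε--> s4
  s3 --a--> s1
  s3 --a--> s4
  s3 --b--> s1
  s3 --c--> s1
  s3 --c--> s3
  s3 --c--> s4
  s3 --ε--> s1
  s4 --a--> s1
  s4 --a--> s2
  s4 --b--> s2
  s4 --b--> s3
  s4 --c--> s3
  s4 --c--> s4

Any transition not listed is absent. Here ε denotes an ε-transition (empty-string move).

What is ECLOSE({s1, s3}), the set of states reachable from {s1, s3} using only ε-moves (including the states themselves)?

{s1, s2, s3, s4}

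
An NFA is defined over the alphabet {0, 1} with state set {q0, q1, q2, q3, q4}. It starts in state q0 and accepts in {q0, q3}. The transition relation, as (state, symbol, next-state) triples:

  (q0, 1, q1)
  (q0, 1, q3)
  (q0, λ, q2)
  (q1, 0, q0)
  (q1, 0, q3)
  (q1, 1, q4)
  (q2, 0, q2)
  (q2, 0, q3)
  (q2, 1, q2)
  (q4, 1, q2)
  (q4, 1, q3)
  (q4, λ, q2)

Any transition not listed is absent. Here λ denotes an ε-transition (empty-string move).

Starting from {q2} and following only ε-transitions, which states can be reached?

{q2}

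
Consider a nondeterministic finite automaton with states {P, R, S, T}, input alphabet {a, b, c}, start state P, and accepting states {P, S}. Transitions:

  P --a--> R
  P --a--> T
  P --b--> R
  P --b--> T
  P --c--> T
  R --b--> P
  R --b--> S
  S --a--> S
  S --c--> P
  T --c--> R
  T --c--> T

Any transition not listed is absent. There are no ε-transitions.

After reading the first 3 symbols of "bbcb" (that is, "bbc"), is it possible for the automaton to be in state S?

No

Start in {P}.
Read 'b': P→{R, T}; now {R, T}.
Read 'b': R→{P, S}, T→∅; now {P, S}.
Read 'c': P→{T}, S→{P}; now {P, T}.
State S is not in {P, T}.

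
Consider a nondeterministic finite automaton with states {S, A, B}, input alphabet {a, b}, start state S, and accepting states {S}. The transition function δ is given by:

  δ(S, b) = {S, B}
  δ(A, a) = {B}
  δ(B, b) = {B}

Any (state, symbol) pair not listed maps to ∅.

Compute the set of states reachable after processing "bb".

Start in {S}.
Read 'b': S→{S, B}; now {S, B}.
Read 'b': S→{S, B}, B→{B}; now {S, B}.

{S, B}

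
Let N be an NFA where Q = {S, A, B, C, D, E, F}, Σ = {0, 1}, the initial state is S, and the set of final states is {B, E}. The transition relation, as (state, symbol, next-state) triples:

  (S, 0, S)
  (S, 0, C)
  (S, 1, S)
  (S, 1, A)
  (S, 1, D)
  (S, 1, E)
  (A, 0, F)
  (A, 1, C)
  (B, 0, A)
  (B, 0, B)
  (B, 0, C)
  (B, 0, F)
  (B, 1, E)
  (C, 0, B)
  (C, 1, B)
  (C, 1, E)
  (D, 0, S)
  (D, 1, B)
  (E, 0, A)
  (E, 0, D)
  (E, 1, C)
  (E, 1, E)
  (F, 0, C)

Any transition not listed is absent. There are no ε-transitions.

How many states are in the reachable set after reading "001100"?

5

Start in {S}.
Read '0': {S} → {S, C}.
Read '0': {S, C} → {S, B, C}.
Read '1': {S, B, C} → {S, A, B, D, E}.
Read '1': {S, A, B, D, E} → {S, A, B, C, D, E}.
Read '0': {S, A, B, C, D, E} → {S, A, B, C, D, F}.
Read '0': {S, A, B, C, D, F} → {S, A, B, C, F}.
That set has 5 states.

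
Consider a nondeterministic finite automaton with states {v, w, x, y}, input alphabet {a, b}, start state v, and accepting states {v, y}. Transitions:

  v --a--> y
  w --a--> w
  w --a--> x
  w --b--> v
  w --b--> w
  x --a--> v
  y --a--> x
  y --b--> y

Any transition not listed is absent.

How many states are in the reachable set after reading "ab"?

Start in {v}.
Read 'a': {v} → {y}.
Read 'b': {y} → {y}.
That set has 1 state.

1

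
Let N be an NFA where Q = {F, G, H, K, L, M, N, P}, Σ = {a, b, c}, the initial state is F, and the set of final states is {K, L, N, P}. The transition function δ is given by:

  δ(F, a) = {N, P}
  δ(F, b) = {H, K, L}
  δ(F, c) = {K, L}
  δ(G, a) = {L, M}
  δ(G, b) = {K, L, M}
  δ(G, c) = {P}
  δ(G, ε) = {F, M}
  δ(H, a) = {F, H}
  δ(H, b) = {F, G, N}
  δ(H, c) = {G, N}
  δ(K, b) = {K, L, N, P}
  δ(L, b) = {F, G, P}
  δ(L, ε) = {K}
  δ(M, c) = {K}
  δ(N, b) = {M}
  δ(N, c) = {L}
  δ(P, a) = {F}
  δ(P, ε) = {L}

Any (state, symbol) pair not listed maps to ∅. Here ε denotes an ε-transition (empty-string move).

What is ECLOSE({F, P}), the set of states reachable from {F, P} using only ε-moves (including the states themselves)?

Begin with {F, P}.
ε-move P → L; add L.
ε-move L → K; add K.

{F, K, L, P}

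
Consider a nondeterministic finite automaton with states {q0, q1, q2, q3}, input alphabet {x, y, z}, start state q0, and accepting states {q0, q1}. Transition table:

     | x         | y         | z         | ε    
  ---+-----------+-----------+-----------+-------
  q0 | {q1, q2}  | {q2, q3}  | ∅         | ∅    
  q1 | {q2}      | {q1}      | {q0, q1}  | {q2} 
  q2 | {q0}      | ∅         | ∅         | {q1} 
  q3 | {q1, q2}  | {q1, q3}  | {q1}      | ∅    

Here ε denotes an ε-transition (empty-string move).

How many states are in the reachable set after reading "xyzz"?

3

Start in {q0}.
Read 'x': {q0} → {q1, q2}.
Read 'y': {q1, q2} → {q1, q2}.
Read 'z': {q1, q2} → {q0, q1, q2}.
Read 'z': {q0, q1, q2} → {q0, q1, q2}.
That set has 3 states.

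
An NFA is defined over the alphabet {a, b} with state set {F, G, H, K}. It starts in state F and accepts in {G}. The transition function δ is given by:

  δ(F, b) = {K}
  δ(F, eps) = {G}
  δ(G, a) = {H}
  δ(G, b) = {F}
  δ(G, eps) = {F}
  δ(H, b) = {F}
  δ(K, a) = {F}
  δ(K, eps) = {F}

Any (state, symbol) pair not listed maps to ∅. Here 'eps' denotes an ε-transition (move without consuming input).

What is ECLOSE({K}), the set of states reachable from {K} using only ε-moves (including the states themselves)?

Begin with {K}.
ε-move K → F; add F.
ε-move F → G; add G.

{F, G, K}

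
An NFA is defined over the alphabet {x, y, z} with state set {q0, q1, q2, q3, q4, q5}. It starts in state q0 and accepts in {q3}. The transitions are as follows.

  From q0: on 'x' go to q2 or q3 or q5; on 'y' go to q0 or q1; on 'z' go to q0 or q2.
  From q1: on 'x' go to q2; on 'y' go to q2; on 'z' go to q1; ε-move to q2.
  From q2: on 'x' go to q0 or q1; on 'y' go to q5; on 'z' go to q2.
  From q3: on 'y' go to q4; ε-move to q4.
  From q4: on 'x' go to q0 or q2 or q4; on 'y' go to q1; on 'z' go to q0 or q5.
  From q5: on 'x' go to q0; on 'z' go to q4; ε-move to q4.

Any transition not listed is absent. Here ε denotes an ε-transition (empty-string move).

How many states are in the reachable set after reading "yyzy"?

5

Start in {q0}.
Read 'y': q0→{q0, q1}; union {q0, q1}; ε-closure = {q0, q1, q2}.
Read 'y': q0→{q0, q1}, q1→{q2}, q2→{q5}; union {q0, q1, q2, q5}; ε-closure = {q0, q1, q2, q4, q5}.
Read 'z': q0→{q0, q2}, q1→{q1}, q2→{q2}, q4→{q0, q5}, q5→{q4}; now {q0, q1, q2, q4, q5}.
Read 'y': q0→{q0, q1}, q1→{q2}, q2→{q5}, q4→{q1}, q5→∅; union {q0, q1, q2, q5}; ε-closure = {q0, q1, q2, q4, q5}.
That set has 5 states.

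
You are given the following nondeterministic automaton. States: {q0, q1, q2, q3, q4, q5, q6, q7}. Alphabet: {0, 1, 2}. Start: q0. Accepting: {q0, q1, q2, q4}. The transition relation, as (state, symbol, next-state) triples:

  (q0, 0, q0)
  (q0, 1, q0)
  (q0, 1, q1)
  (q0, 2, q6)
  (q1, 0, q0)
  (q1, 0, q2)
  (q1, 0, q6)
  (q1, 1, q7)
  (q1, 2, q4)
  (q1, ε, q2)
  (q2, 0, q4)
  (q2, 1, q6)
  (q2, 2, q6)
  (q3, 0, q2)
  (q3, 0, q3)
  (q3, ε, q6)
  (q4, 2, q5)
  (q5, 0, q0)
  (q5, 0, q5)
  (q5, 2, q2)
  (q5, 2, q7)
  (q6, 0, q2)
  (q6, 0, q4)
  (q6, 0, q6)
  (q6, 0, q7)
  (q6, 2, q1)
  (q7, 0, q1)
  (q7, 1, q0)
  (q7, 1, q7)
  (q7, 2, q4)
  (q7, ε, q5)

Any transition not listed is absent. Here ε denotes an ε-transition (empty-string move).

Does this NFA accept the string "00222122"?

Start in {q0}.
Read '0': q0→{q0}; now {q0}.
Read '0': q0→{q0}; now {q0}.
Read '2': q0→{q6}; now {q6}.
Read '2': q6→{q1}; union {q1}; ε-closure = {q1, q2}.
Read '2': q1→{q4}, q2→{q6}; now {q4, q6}.
Read '1': q4→∅, q6→∅; now ∅.
The set is empty and remains empty for the remaining 2 symbols.
The final set ∅ contains no accepting state.

No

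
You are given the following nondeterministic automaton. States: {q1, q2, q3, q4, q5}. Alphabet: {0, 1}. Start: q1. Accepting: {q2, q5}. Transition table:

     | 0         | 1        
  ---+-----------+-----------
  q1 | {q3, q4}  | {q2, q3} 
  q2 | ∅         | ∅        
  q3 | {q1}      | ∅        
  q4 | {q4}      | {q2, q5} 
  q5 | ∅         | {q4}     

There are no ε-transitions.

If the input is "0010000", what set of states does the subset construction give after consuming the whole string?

{q3, q4}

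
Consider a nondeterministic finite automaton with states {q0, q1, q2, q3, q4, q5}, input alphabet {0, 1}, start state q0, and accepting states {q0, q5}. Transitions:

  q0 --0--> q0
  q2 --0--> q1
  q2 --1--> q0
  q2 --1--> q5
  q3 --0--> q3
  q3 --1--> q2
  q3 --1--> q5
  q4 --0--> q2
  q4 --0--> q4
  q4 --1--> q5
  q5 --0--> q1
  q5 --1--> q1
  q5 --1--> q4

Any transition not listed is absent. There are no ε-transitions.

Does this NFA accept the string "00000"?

Start in {q0}.
Read '0': q0→{q0}; now {q0}.
Read '0': q0→{q0}; now {q0}.
Read '0': q0→{q0}; now {q0}.
Read '0': q0→{q0}; now {q0}.
Read '0': q0→{q0}; now {q0}.
The final set {q0} contains the accepting state q0.

Yes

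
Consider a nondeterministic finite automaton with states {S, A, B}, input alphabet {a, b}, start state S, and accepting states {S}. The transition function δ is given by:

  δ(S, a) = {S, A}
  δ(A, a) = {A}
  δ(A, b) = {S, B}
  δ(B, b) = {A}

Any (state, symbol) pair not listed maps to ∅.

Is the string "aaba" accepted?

Start in {S}.
Read 'a': {S} → {S, A}.
Read 'a': {S, A} → {S, A}.
Read 'b': {S, A} → {S, B}.
Read 'a': {S, B} → {S, A}.
The final set {S, A} contains the accepting state S.

Yes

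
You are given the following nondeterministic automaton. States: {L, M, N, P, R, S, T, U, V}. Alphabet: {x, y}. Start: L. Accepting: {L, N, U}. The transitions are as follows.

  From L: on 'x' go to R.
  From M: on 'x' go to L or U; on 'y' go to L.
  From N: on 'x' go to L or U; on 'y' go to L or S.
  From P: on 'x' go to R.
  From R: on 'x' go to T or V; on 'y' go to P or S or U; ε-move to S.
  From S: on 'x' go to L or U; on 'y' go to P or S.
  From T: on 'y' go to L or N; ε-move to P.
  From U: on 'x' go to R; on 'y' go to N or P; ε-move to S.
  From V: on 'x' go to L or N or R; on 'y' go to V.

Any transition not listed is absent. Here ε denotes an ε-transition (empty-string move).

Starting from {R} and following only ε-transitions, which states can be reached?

{R, S}

Begin with {R}.
ε-move R → S; add S.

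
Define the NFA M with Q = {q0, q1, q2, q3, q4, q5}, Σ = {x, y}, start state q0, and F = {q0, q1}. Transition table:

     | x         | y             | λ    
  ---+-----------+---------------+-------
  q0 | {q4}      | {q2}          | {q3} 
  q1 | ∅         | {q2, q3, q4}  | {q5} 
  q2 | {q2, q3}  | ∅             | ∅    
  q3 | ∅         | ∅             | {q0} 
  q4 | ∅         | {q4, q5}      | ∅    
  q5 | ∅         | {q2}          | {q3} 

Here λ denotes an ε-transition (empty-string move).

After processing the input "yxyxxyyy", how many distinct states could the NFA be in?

5

Start: ε-closure({q0}) = {q0, q3}.
Read 'y': {q0, q3} → {q2}.
Read 'x': {q2} → {q0, q2, q3}.
Read 'y': {q0, q2, q3} → {q2}.
Read 'x': {q2} → {q0, q2, q3}.
Read 'x': {q0, q2, q3} → {q0, q2, q3, q4}.
Read 'y': {q0, q2, q3, q4} → {q0, q2, q3, q4, q5}.
Read 'y': {q0, q2, q3, q4, q5} → {q0, q2, q3, q4, q5}.
Read 'y': {q0, q2, q3, q4, q5} → {q0, q2, q3, q4, q5}.
That set has 5 states.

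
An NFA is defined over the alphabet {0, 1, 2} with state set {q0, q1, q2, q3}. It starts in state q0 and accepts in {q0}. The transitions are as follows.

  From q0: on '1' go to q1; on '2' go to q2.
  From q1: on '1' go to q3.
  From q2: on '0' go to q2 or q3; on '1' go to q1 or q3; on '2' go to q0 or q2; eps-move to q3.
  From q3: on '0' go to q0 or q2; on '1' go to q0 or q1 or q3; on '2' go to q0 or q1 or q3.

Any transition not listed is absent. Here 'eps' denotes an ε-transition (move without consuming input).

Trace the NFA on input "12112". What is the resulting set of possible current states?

Start in {q0}.
Read '1': q0→{q1}; now {q1}.
Read '2': q1→∅; now ∅.
The set is empty and remains empty for the remaining 3 symbols.

∅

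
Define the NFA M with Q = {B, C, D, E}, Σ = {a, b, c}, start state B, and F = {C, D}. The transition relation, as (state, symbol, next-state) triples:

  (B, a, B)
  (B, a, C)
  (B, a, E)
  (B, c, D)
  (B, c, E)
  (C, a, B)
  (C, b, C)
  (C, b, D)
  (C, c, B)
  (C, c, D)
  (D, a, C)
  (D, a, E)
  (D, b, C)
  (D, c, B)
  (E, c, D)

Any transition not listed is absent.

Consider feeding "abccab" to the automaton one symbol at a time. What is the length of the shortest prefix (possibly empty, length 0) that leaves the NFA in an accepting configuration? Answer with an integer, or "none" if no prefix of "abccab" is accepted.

1

Start in {B}.
Read 'a': B→{B, C, E}; now {B, C, E}.
None of the earlier sets intersect F, but {B, C, E} does.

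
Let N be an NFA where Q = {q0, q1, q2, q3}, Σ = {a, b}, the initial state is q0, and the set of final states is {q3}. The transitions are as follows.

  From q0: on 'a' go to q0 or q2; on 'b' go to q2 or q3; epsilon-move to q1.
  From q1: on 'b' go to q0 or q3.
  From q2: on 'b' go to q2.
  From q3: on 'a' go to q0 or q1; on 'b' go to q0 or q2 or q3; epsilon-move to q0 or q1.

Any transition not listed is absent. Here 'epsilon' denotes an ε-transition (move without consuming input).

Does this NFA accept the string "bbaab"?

Start: ε-closure({q0}) = {q0, q1}.
Read 'b': q0→{q2, q3}, q1→{q0, q3}; union {q0, q2, q3}; ε-closure = {q0, q1, q2, q3}.
Read 'b': q0→{q2, q3}, q1→{q0, q3}, q2→{q2}, q3→{q0, q2, q3}; union {q0, q2, q3}; ε-closure = {q0, q1, q2, q3}.
Read 'a': q0→{q0, q2}, q1→∅, q2→∅, q3→{q0, q1}; now {q0, q1, q2}.
Read 'a': q0→{q0, q2}, q1→∅, q2→∅; union {q0, q2}; ε-closure = {q0, q1, q2}.
Read 'b': q0→{q2, q3}, q1→{q0, q3}, q2→{q2}; union {q0, q2, q3}; ε-closure = {q0, q1, q2, q3}.
The final set {q0, q1, q2, q3} contains the accepting state q3.

Yes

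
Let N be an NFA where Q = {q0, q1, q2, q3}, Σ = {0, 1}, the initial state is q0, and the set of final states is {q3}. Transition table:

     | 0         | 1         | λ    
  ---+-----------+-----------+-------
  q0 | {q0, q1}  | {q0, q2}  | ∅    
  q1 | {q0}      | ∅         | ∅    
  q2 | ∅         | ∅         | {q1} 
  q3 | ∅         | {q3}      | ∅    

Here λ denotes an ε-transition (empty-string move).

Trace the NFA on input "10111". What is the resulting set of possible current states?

Start in {q0}.
Read '1': {q0} → {q0, q1, q2}.
Read '0': {q0, q1, q2} → {q0, q1}.
Read '1': {q0, q1} → {q0, q1, q2}.
Read '1': {q0, q1, q2} → {q0, q1, q2}.
Read '1': {q0, q1, q2} → {q0, q1, q2}.

{q0, q1, q2}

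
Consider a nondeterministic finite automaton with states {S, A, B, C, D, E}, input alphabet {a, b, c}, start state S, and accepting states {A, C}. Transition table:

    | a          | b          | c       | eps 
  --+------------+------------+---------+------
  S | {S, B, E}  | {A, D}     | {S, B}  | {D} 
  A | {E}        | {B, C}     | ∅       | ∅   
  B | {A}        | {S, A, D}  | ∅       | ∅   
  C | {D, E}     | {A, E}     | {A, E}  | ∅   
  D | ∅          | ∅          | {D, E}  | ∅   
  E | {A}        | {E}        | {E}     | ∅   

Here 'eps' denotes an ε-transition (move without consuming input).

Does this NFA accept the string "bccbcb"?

No

Start: ε-closure({S}) = {S, D}.
Read 'b': {S, D} → {A, D}.
Read 'c': {A, D} → {D, E}.
Read 'c': {D, E} → {D, E}.
Read 'b': {D, E} → {E}.
Read 'c': {E} → {E}.
Read 'b': {E} → {E}.
The final set {E} contains no accepting state.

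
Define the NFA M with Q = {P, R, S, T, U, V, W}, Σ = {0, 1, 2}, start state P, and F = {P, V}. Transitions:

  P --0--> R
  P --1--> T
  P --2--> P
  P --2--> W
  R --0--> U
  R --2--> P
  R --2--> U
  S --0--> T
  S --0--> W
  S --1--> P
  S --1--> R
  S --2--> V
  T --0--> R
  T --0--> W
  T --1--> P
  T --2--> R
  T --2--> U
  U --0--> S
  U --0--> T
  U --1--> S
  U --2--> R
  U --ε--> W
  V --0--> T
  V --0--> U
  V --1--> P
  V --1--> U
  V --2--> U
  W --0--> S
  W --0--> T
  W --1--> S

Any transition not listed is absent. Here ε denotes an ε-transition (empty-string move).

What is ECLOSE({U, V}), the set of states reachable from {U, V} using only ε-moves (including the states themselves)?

{U, V, W}

Begin with {U, V}.
ε-move U → W; add W.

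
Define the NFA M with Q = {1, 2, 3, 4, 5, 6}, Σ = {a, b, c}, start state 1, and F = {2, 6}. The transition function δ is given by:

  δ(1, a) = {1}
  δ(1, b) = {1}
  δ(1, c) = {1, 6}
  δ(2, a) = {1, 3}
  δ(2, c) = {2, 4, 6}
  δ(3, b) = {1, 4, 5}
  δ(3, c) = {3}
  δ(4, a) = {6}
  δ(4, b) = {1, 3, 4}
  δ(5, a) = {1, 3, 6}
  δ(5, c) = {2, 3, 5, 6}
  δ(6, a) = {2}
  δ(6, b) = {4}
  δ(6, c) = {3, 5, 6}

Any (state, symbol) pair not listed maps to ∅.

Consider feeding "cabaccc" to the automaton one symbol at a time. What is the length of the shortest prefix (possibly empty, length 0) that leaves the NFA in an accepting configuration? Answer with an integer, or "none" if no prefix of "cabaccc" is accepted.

1

Start in {1}.
Read 'c': {1} → {1, 6}.
None of the earlier sets intersect F, but {1, 6} does.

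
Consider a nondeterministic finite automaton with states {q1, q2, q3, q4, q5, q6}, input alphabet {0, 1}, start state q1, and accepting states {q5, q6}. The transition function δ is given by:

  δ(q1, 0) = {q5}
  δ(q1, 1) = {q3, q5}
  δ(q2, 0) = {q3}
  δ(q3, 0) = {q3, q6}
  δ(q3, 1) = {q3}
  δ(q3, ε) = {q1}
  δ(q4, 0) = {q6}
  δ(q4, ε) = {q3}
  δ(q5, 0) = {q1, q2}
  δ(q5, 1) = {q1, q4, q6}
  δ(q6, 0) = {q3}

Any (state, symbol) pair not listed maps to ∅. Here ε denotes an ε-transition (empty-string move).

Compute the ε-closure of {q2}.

Begin with {q2}.
No ε-moves leave this set, so the closure equals the set itself.

{q2}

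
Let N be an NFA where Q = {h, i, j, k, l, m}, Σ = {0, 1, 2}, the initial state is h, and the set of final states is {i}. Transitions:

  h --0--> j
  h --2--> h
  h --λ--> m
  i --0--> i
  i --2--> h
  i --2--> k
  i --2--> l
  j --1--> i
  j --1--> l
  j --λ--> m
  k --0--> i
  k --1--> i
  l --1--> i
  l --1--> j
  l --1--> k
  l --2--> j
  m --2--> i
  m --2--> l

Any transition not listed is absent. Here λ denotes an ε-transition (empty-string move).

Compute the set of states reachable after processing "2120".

{i, j, m}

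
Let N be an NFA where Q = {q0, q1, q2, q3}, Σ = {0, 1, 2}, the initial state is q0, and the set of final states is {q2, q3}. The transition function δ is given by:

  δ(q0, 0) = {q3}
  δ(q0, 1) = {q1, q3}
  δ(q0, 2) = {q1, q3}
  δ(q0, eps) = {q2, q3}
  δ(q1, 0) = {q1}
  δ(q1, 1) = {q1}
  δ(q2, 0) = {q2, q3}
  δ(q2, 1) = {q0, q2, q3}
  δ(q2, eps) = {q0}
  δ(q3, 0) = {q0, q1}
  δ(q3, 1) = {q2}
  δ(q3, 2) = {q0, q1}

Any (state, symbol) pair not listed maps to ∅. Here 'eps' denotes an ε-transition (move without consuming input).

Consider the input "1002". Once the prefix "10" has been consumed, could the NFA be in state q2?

Yes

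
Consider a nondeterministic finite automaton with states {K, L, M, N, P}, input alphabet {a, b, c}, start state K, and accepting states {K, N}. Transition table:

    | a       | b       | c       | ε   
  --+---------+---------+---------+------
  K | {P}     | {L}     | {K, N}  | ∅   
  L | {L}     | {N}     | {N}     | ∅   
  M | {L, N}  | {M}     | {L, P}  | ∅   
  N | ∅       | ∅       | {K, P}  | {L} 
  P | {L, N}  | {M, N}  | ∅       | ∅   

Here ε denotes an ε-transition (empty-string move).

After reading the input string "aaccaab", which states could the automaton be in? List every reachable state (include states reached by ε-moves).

{L, N}

Start in {K}.
Read 'a': K→{P}; now {P}.
Read 'a': P→{L, N}; now {L, N}.
Read 'c': L→{N}, N→{K, P}; union {K, N, P}; ε-closure = {K, L, N, P}.
Read 'c': K→{K, N}, L→{N}, N→{K, P}, P→∅; union {K, N, P}; ε-closure = {K, L, N, P}.
Read 'a': K→{P}, L→{L}, N→∅, P→{L, N}; now {L, N, P}.
Read 'a': L→{L}, N→∅, P→{L, N}; now {L, N}.
Read 'b': L→{N}, N→∅; union {N}; ε-closure = {L, N}.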